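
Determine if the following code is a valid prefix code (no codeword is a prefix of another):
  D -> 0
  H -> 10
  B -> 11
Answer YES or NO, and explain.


Checking each pair (does one codeword prefix another?):
  D='0' vs H='10': no prefix
  D='0' vs B='11': no prefix
  H='10' vs D='0': no prefix
  H='10' vs B='11': no prefix
  B='11' vs D='0': no prefix
  B='11' vs H='10': no prefix
No violation found over all pairs.

YES -- this is a valid prefix code. No codeword is a prefix of any other codeword.


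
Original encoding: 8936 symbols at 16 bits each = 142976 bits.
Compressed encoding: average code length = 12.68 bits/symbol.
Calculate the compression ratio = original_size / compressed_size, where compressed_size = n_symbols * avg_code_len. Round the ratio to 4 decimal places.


original_size = n_symbols * orig_bits = 8936 * 16 = 142976 bits
compressed_size = n_symbols * avg_code_len = 8936 * 12.68 = 113308.48 bits
ratio = original_size / compressed_size = 142976 / 113308.48 = 1.2618

Compression ratio = 1.2618


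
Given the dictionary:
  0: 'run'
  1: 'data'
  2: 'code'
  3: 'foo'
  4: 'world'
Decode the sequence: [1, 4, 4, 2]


Look up each index in the dictionary:
  1 -> 'data'
  4 -> 'world'
  4 -> 'world'
  2 -> 'code'

Decoded: "data world world code"


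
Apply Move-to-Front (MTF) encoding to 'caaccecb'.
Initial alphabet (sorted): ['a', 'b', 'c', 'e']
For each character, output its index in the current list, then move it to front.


MTF encoding:
'c': index 2 in ['a', 'b', 'c', 'e'] -> ['c', 'a', 'b', 'e']
'a': index 1 in ['c', 'a', 'b', 'e'] -> ['a', 'c', 'b', 'e']
'a': index 0 in ['a', 'c', 'b', 'e'] -> ['a', 'c', 'b', 'e']
'c': index 1 in ['a', 'c', 'b', 'e'] -> ['c', 'a', 'b', 'e']
'c': index 0 in ['c', 'a', 'b', 'e'] -> ['c', 'a', 'b', 'e']
'e': index 3 in ['c', 'a', 'b', 'e'] -> ['e', 'c', 'a', 'b']
'c': index 1 in ['e', 'c', 'a', 'b'] -> ['c', 'e', 'a', 'b']
'b': index 3 in ['c', 'e', 'a', 'b'] -> ['b', 'c', 'e', 'a']


Output: [2, 1, 0, 1, 0, 3, 1, 3]


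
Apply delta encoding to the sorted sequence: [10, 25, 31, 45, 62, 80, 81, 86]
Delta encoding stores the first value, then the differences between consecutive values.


First value: 10
Deltas:
  25 - 10 = 15
  31 - 25 = 6
  45 - 31 = 14
  62 - 45 = 17
  80 - 62 = 18
  81 - 80 = 1
  86 - 81 = 5


Delta encoded: [10, 15, 6, 14, 17, 18, 1, 5]


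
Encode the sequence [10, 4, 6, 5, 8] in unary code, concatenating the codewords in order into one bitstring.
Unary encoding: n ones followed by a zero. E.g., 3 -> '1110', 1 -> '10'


Encode each number as n ones followed by a terminating 0:
  10 -> 11111111110 (11 bits)
  4 -> 11110 (5 bits)
  6 -> 1111110 (7 bits)
  5 -> 111110 (6 bits)
  8 -> 111111110 (9 bits)
Total length = 11 + 5 + 7 + 6 + 9 = 38 bits.

Unary([10, 4, 6, 5, 8]) = 11111111110111101111110111110111111110 (38 bits)


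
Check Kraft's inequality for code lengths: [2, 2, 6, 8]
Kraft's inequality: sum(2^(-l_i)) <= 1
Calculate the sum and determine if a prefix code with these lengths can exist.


Sum = 2^(-2) + 2^(-2) + 2^(-6) + 2^(-8)
    = 0.25 + 0.25 + 0.015625 + 0.00390625
    = 133/256 = 0.51953125
Since 0.51953125 <= 1, Kraft's inequality IS satisfied.
A prefix code with these lengths CAN exist.

Kraft sum = 0.51953125. Satisfied.


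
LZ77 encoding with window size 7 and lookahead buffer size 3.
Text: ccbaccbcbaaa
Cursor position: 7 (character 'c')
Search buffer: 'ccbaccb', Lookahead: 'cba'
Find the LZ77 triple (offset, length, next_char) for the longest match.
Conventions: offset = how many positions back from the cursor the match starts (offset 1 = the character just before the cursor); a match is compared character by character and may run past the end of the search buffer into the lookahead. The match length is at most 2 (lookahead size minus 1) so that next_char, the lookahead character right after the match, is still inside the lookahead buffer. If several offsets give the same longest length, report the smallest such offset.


Try each offset into the search buffer:
  offset=1 (pos 6, char 'b'): match length 0
  offset=2 (pos 5, char 'c'): match length 2
  offset=3 (pos 4, char 'c'): match length 1
  offset=4 (pos 3, char 'a'): match length 0
  offset=5 (pos 2, char 'b'): match length 0
  offset=6 (pos 1, char 'c'): match length 2
  offset=7 (pos 0, char 'c'): match length 1
Longest match has length 2, found at offsets 2, 6; take the smallest, offset 2.
next_char = character at position 7 + 2 = 9 -> 'a'

Best match: offset=2, length=2 (matching 'cb' starting at position 5)
LZ77 triple: (2, 2, 'a')


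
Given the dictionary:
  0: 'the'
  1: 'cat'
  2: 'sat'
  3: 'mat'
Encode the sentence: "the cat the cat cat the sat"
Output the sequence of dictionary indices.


Look up each word in the dictionary:
  'the' -> 0
  'cat' -> 1
  'the' -> 0
  'cat' -> 1
  'cat' -> 1
  'the' -> 0
  'sat' -> 2

Encoded: [0, 1, 0, 1, 1, 0, 2]


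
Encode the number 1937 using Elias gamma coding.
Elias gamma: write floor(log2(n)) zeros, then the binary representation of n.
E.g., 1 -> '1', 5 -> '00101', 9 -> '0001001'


num_bits = floor(log2(1937)) + 1 = 11
leading_zeros = num_bits - 1 = 10
binary(1937) = 11110010001

Elias gamma(1937) = '0000000000' + '11110010001' = 000000000011110010001 (21 bits)


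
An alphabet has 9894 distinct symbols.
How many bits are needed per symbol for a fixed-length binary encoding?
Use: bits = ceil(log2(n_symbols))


log2(9894) = 13.2723
Bracket: 2^13 = 8192 < 9894 <= 2^14 = 16384
So ceil(log2(9894)) = 14

bits = ceil(log2(9894)) = ceil(13.2723) = 14 bits


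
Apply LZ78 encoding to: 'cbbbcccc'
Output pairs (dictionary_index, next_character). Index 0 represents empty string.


LZ78 encoding steps:
Dictionary: {0: ''}
Step 1: w='' (idx 0), next='c' -> output (0, 'c'), add 'c' as idx 1
Step 2: w='' (idx 0), next='b' -> output (0, 'b'), add 'b' as idx 2
Step 3: w='b' (idx 2), next='b' -> output (2, 'b'), add 'bb' as idx 3
Step 4: w='c' (idx 1), next='c' -> output (1, 'c'), add 'cc' as idx 4
Step 5: w='cc' (idx 4), end of input -> output (4, '')


Encoded: [(0, 'c'), (0, 'b'), (2, 'b'), (1, 'c'), (4, '')]


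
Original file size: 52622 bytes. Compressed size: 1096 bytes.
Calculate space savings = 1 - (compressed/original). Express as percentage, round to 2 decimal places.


ratio = compressed/original = 1096/52622 = 0.020828
savings = 1 - ratio = 1 - 0.020828 = 0.979172
as a percentage: 0.979172 * 100 = 97.92%

Space savings = 1 - 1096/52622 = 97.92%


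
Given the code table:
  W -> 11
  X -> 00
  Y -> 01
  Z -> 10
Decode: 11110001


Decoding:
11 -> W
11 -> W
00 -> X
01 -> Y


Result: WWXY


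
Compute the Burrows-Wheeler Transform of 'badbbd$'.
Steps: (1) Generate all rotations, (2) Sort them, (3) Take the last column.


Rotations (sorted):
  0: $badbbd -> last char: d
  1: adbbd$b -> last char: b
  2: badbbd$ -> last char: $
  3: bbd$bad -> last char: d
  4: bd$badb -> last char: b
  5: d$badbb -> last char: b
  6: dbbd$ba -> last char: a


BWT = db$dbba


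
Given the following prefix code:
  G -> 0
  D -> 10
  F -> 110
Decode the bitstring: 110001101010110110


Decoding step by step:
Bits 110 -> F
Bits 0 -> G
Bits 0 -> G
Bits 110 -> F
Bits 10 -> D
Bits 10 -> D
Bits 110 -> F
Bits 110 -> F


Decoded message: FGGFDDFF


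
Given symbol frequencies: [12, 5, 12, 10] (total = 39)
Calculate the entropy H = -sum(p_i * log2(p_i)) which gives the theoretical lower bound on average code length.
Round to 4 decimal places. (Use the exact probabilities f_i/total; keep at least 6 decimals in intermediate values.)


Per-symbol terms -p_i * log2(p_i) with p_i = f_i/39:
  p = 12/39 = 0.307692: log2(p) = -1.700440, -p*log2(p) = 0.523212
  p = 5/39 = 0.128205: log2(p) = -2.963474, -p*log2(p) = 0.379933
  p = 12/39 = 0.307692: log2(p) = -1.700440, -p*log2(p) = 0.523212
  p = 10/39 = 0.256410: log2(p) = -1.963474, -p*log2(p) = 0.503455
H = 0.523212 + 0.379933 + 0.523212 + 0.503455 = 1.929812

H = 1.9298 bits/symbol


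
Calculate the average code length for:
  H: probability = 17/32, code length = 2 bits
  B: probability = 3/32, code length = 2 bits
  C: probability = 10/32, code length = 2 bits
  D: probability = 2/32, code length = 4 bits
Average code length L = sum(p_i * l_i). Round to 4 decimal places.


Weighted contributions p_i * l_i:
  H: (17/32) * 2 = 34/32
  B: (3/32) * 2 = 6/32
  C: (10/32) * 2 = 20/32
  D: (2/32) * 4 = 8/32
Sum = (34 + 6 + 20 + 8)/32 = 68/32

L = 68/32 = 2.1250 bits/symbol


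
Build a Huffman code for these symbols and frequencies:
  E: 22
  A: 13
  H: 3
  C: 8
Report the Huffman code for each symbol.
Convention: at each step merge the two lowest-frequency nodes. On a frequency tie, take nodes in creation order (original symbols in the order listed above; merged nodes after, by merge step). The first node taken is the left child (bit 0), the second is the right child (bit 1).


Huffman tree construction:
Step 1: Merge H(3) + C(8) = 11
Step 2: Merge (H+C)(11) + A(13) = 24
Step 3: Merge E(22) + ((H+C)+A)(24) = 46
Read each symbol's code off the tree from the root (left child = 0, right child = 1).

Codes:
  E: 0 (length 1)
  A: 11 (length 2)
  H: 100 (length 3)
  C: 101 (length 3)
Average code length: 81/46 = 1.7609 bits/symbol


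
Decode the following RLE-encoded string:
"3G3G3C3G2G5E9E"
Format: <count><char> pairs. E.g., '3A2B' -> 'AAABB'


Expanding each <count><char> pair:
  3G -> 'GGG'
  3G -> 'GGG'
  3C -> 'CCC'
  3G -> 'GGG'
  2G -> 'GG'
  5E -> 'EEEEE'
  9E -> 'EEEEEEEEE'

Decoded = GGGGGGCCCGGGGGEEEEEEEEEEEEEE


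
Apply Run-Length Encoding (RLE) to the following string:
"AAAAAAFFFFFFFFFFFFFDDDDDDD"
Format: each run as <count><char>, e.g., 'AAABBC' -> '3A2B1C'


Scanning runs left to right:
  i=0: run of 'A' x 6 -> '6A'
  i=6: run of 'F' x 13 -> '13F'
  i=19: run of 'D' x 7 -> '7D'

RLE = 6A13F7D


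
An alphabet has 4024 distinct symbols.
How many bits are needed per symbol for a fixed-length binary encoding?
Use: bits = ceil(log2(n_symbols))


log2(4024) = 11.9744
Bracket: 2^11 = 2048 < 4024 <= 2^12 = 4096
So ceil(log2(4024)) = 12

bits = ceil(log2(4024)) = ceil(11.9744) = 12 bits


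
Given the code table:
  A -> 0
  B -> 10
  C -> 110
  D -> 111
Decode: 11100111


Decoding:
111 -> D
0 -> A
0 -> A
111 -> D


Result: DAAD


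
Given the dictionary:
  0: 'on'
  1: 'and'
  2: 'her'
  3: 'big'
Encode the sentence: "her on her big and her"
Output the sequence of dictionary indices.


Look up each word in the dictionary:
  'her' -> 2
  'on' -> 0
  'her' -> 2
  'big' -> 3
  'and' -> 1
  'her' -> 2

Encoded: [2, 0, 2, 3, 1, 2]


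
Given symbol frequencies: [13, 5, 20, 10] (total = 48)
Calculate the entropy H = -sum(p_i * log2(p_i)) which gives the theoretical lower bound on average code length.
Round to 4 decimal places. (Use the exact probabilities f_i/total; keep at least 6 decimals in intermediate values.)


Per-symbol terms -p_i * log2(p_i) with p_i = f_i/48:
  p = 13/48 = 0.270833: log2(p) = -1.884523, -p*log2(p) = 0.510392
  p = 5/48 = 0.104167: log2(p) = -3.263034, -p*log2(p) = 0.339899
  p = 20/48 = 0.416667: log2(p) = -1.263034, -p*log2(p) = 0.526264
  p = 10/48 = 0.208333: log2(p) = -2.263034, -p*log2(p) = 0.471466
H = 0.510392 + 0.339899 + 0.526264 + 0.471466 = 1.848021

H = 1.848 bits/symbol


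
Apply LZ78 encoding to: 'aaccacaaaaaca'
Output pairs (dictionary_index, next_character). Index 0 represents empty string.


LZ78 encoding steps:
Dictionary: {0: ''}
Step 1: w='' (idx 0), next='a' -> output (0, 'a'), add 'a' as idx 1
Step 2: w='a' (idx 1), next='c' -> output (1, 'c'), add 'ac' as idx 2
Step 3: w='' (idx 0), next='c' -> output (0, 'c'), add 'c' as idx 3
Step 4: w='ac' (idx 2), next='a' -> output (2, 'a'), add 'aca' as idx 4
Step 5: w='a' (idx 1), next='a' -> output (1, 'a'), add 'aa' as idx 5
Step 6: w='aa' (idx 5), next='c' -> output (5, 'c'), add 'aac' as idx 6
Step 7: w='a' (idx 1), end of input -> output (1, '')


Encoded: [(0, 'a'), (1, 'c'), (0, 'c'), (2, 'a'), (1, 'a'), (5, 'c'), (1, '')]


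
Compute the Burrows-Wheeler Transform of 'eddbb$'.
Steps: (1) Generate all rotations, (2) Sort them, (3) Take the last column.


Rotations (sorted):
  0: $eddbb -> last char: b
  1: b$eddb -> last char: b
  2: bb$edd -> last char: d
  3: dbb$ed -> last char: d
  4: ddbb$e -> last char: e
  5: eddbb$ -> last char: $


BWT = bbdde$


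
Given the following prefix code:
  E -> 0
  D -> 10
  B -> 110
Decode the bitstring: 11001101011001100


Decoding step by step:
Bits 110 -> B
Bits 0 -> E
Bits 110 -> B
Bits 10 -> D
Bits 110 -> B
Bits 0 -> E
Bits 110 -> B
Bits 0 -> E


Decoded message: BEBDBEBE


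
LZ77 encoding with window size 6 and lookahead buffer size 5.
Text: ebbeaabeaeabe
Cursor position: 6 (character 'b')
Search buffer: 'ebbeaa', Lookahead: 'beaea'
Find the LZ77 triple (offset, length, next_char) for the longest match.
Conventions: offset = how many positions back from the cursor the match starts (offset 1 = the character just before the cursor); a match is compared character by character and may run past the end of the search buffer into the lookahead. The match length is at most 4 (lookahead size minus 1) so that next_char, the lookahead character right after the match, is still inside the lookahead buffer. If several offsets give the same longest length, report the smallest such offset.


Try each offset into the search buffer:
  offset=1 (pos 5, char 'a'): match length 0
  offset=2 (pos 4, char 'a'): match length 0
  offset=3 (pos 3, char 'e'): match length 0
  offset=4 (pos 2, char 'b'): match length 3
  offset=5 (pos 1, char 'b'): match length 1
  offset=6 (pos 0, char 'e'): match length 0
Longest match has length 3 at offset 4.
next_char = character at position 6 + 3 = 9 -> 'e'

Best match: offset=4, length=3 (matching 'bea' starting at position 2)
LZ77 triple: (4, 3, 'e')


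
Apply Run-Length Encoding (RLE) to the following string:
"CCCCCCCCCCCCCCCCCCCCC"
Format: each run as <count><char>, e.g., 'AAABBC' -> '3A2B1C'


Scanning runs left to right:
  i=0: run of 'C' x 21 -> '21C'

RLE = 21C


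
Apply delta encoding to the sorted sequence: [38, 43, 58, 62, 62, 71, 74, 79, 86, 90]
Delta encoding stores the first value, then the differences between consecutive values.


First value: 38
Deltas:
  43 - 38 = 5
  58 - 43 = 15
  62 - 58 = 4
  62 - 62 = 0
  71 - 62 = 9
  74 - 71 = 3
  79 - 74 = 5
  86 - 79 = 7
  90 - 86 = 4


Delta encoded: [38, 5, 15, 4, 0, 9, 3, 5, 7, 4]


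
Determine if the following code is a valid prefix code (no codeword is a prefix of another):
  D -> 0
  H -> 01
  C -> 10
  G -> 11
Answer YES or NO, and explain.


Checking each pair (does one codeword prefix another?):
  D='0' vs H='01': prefix -- VIOLATION

NO -- this is NOT a valid prefix code. D (0) is a prefix of H (01).


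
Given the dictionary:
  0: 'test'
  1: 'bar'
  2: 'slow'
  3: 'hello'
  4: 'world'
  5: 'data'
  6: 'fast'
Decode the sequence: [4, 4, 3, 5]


Look up each index in the dictionary:
  4 -> 'world'
  4 -> 'world'
  3 -> 'hello'
  5 -> 'data'

Decoded: "world world hello data"


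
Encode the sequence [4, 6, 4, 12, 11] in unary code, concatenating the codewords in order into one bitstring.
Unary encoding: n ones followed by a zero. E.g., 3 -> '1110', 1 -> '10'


Encode each number as n ones followed by a terminating 0:
  4 -> 11110 (5 bits)
  6 -> 1111110 (7 bits)
  4 -> 11110 (5 bits)
  12 -> 1111111111110 (13 bits)
  11 -> 111111111110 (12 bits)
Total length = 5 + 7 + 5 + 13 + 12 = 42 bits.

Unary([4, 6, 4, 12, 11]) = 111101111110111101111111111110111111111110 (42 bits)


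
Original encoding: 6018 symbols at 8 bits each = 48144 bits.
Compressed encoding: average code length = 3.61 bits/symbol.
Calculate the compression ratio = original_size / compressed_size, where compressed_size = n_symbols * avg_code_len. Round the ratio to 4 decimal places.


original_size = n_symbols * orig_bits = 6018 * 8 = 48144 bits
compressed_size = n_symbols * avg_code_len = 6018 * 3.61 = 21724.98 bits
ratio = original_size / compressed_size = 48144 / 21724.98 = 2.2161

Compression ratio = 2.2161


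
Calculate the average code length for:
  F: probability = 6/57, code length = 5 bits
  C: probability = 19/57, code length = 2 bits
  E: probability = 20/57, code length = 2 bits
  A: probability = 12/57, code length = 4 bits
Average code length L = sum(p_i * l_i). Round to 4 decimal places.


Weighted contributions p_i * l_i:
  F: (6/57) * 5 = 30/57
  C: (19/57) * 2 = 38/57
  E: (20/57) * 2 = 40/57
  A: (12/57) * 4 = 48/57
Sum = (30 + 38 + 40 + 48)/57 = 156/57

L = 156/57 = 2.7368 bits/symbol


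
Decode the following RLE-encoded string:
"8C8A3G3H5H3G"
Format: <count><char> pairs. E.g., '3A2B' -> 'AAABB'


Expanding each <count><char> pair:
  8C -> 'CCCCCCCC'
  8A -> 'AAAAAAAA'
  3G -> 'GGG'
  3H -> 'HHH'
  5H -> 'HHHHH'
  3G -> 'GGG'

Decoded = CCCCCCCCAAAAAAAAGGGHHHHHHHHGGG


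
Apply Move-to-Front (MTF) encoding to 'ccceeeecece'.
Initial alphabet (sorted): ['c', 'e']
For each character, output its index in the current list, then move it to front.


MTF encoding:
'c': index 0 in ['c', 'e'] -> ['c', 'e']
'c': index 0 in ['c', 'e'] -> ['c', 'e']
'c': index 0 in ['c', 'e'] -> ['c', 'e']
'e': index 1 in ['c', 'e'] -> ['e', 'c']
'e': index 0 in ['e', 'c'] -> ['e', 'c']
'e': index 0 in ['e', 'c'] -> ['e', 'c']
'e': index 0 in ['e', 'c'] -> ['e', 'c']
'c': index 1 in ['e', 'c'] -> ['c', 'e']
'e': index 1 in ['c', 'e'] -> ['e', 'c']
'c': index 1 in ['e', 'c'] -> ['c', 'e']
'e': index 1 in ['c', 'e'] -> ['e', 'c']


Output: [0, 0, 0, 1, 0, 0, 0, 1, 1, 1, 1]


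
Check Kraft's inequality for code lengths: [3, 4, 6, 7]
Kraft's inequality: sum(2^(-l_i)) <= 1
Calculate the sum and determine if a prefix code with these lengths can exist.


Sum = 2^(-3) + 2^(-4) + 2^(-6) + 2^(-7)
    = 0.125 + 0.0625 + 0.015625 + 0.0078125
    = 27/128 = 0.2109375
Since 0.2109375 <= 1, Kraft's inequality IS satisfied.
A prefix code with these lengths CAN exist.

Kraft sum = 0.2109375. Satisfied.


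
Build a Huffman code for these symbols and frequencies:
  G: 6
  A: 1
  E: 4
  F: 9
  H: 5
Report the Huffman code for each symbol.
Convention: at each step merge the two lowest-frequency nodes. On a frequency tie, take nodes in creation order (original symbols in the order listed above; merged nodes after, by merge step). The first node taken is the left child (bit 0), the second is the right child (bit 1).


Huffman tree construction:
Step 1: Merge A(1) + E(4) = 5
Step 2: Merge H(5) + (A+E)(5) = 10
Step 3: Merge G(6) + F(9) = 15
Step 4: Merge (H+(A+E))(10) + (G+F)(15) = 25
Read each symbol's code off the tree from the root (left child = 0, right child = 1).

Codes:
  G: 10 (length 2)
  A: 010 (length 3)
  E: 011 (length 3)
  F: 11 (length 2)
  H: 00 (length 2)
Average code length: 55/25 = 2.2000 bits/symbol


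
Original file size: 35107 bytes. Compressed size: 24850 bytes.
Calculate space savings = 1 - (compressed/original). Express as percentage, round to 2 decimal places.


ratio = compressed/original = 24850/35107 = 0.707836
savings = 1 - ratio = 1 - 0.707836 = 0.292164
as a percentage: 0.292164 * 100 = 29.22%

Space savings = 1 - 24850/35107 = 29.22%


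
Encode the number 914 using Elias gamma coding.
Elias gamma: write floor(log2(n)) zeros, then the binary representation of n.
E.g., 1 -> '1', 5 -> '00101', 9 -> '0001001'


num_bits = floor(log2(914)) + 1 = 10
leading_zeros = num_bits - 1 = 9
binary(914) = 1110010010

Elias gamma(914) = '000000000' + '1110010010' = 0000000001110010010 (19 bits)


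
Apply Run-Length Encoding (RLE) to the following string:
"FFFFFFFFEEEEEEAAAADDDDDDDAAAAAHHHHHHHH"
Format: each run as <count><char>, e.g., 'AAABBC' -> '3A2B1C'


Scanning runs left to right:
  i=0: run of 'F' x 8 -> '8F'
  i=8: run of 'E' x 6 -> '6E'
  i=14: run of 'A' x 4 -> '4A'
  i=18: run of 'D' x 7 -> '7D'
  i=25: run of 'A' x 5 -> '5A'
  i=30: run of 'H' x 8 -> '8H'

RLE = 8F6E4A7D5A8H


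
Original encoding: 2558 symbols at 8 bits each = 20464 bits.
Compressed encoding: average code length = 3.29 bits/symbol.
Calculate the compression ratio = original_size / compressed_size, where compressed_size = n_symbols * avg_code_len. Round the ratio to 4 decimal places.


original_size = n_symbols * orig_bits = 2558 * 8 = 20464 bits
compressed_size = n_symbols * avg_code_len = 2558 * 3.29 = 8415.82 bits
ratio = original_size / compressed_size = 20464 / 8415.82 = 2.4316

Compression ratio = 2.4316


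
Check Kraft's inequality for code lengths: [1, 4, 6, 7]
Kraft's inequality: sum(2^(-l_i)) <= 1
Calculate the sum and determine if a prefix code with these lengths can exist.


Sum = 2^(-1) + 2^(-4) + 2^(-6) + 2^(-7)
    = 0.5 + 0.0625 + 0.015625 + 0.0078125
    = 75/128 = 0.5859375
Since 0.5859375 <= 1, Kraft's inequality IS satisfied.
A prefix code with these lengths CAN exist.

Kraft sum = 0.5859375. Satisfied.


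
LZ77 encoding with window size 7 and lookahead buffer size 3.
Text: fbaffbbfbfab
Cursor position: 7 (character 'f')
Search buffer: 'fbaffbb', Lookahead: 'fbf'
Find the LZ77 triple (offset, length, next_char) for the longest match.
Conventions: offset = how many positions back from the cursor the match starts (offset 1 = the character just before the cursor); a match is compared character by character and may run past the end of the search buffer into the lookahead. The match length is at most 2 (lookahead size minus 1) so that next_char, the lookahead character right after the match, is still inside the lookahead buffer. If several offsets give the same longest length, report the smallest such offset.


Try each offset into the search buffer:
  offset=1 (pos 6, char 'b'): match length 0
  offset=2 (pos 5, char 'b'): match length 0
  offset=3 (pos 4, char 'f'): match length 2
  offset=4 (pos 3, char 'f'): match length 1
  offset=5 (pos 2, char 'a'): match length 0
  offset=6 (pos 1, char 'b'): match length 0
  offset=7 (pos 0, char 'f'): match length 2
Longest match has length 2, found at offsets 3, 7; take the smallest, offset 3.
next_char = character at position 7 + 2 = 9 -> 'f'

Best match: offset=3, length=2 (matching 'fb' starting at position 4)
LZ77 triple: (3, 2, 'f')


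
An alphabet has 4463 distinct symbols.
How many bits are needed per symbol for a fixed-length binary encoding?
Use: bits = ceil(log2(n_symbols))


log2(4463) = 12.1238
Bracket: 2^12 = 4096 < 4463 <= 2^13 = 8192
So ceil(log2(4463)) = 13

bits = ceil(log2(4463)) = ceil(12.1238) = 13 bits


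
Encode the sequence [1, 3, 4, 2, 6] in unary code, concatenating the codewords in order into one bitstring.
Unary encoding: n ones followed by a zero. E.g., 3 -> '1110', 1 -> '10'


Encode each number as n ones followed by a terminating 0:
  1 -> 10 (2 bits)
  3 -> 1110 (4 bits)
  4 -> 11110 (5 bits)
  2 -> 110 (3 bits)
  6 -> 1111110 (7 bits)
Total length = 2 + 4 + 5 + 3 + 7 = 21 bits.

Unary([1, 3, 4, 2, 6]) = 101110111101101111110 (21 bits)


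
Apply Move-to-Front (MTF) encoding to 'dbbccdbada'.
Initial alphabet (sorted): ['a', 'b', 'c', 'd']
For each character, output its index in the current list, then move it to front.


MTF encoding:
'd': index 3 in ['a', 'b', 'c', 'd'] -> ['d', 'a', 'b', 'c']
'b': index 2 in ['d', 'a', 'b', 'c'] -> ['b', 'd', 'a', 'c']
'b': index 0 in ['b', 'd', 'a', 'c'] -> ['b', 'd', 'a', 'c']
'c': index 3 in ['b', 'd', 'a', 'c'] -> ['c', 'b', 'd', 'a']
'c': index 0 in ['c', 'b', 'd', 'a'] -> ['c', 'b', 'd', 'a']
'd': index 2 in ['c', 'b', 'd', 'a'] -> ['d', 'c', 'b', 'a']
'b': index 2 in ['d', 'c', 'b', 'a'] -> ['b', 'd', 'c', 'a']
'a': index 3 in ['b', 'd', 'c', 'a'] -> ['a', 'b', 'd', 'c']
'd': index 2 in ['a', 'b', 'd', 'c'] -> ['d', 'a', 'b', 'c']
'a': index 1 in ['d', 'a', 'b', 'c'] -> ['a', 'd', 'b', 'c']


Output: [3, 2, 0, 3, 0, 2, 2, 3, 2, 1]


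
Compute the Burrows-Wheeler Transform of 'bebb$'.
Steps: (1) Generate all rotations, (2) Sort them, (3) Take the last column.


Rotations (sorted):
  0: $bebb -> last char: b
  1: b$beb -> last char: b
  2: bb$be -> last char: e
  3: bebb$ -> last char: $
  4: ebb$b -> last char: b


BWT = bbe$b


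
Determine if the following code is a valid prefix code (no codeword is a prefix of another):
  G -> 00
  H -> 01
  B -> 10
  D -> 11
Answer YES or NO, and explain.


Checking each pair (does one codeword prefix another?):
  G='00' vs H='01': no prefix
  G='00' vs B='10': no prefix
  G='00' vs D='11': no prefix
  H='01' vs G='00': no prefix
  H='01' vs B='10': no prefix
  H='01' vs D='11': no prefix
  B='10' vs G='00': no prefix
  B='10' vs H='01': no prefix
  B='10' vs D='11': no prefix
  D='11' vs G='00': no prefix
  D='11' vs H='01': no prefix
  D='11' vs B='10': no prefix
No violation found over all pairs.

YES -- this is a valid prefix code. No codeword is a prefix of any other codeword.


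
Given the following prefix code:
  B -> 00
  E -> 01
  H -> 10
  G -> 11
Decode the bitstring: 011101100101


Decoding step by step:
Bits 01 -> E
Bits 11 -> G
Bits 01 -> E
Bits 10 -> H
Bits 01 -> E
Bits 01 -> E


Decoded message: EGEHEE


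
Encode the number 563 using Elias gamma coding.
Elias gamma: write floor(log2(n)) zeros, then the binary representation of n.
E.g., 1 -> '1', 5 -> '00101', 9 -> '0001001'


num_bits = floor(log2(563)) + 1 = 10
leading_zeros = num_bits - 1 = 9
binary(563) = 1000110011

Elias gamma(563) = '000000000' + '1000110011' = 0000000001000110011 (19 bits)


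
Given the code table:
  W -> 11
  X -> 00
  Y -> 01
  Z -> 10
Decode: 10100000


Decoding:
10 -> Z
10 -> Z
00 -> X
00 -> X


Result: ZZXX


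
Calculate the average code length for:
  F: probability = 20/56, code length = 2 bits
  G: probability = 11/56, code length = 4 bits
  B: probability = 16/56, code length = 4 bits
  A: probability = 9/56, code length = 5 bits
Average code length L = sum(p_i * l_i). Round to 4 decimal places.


Weighted contributions p_i * l_i:
  F: (20/56) * 2 = 40/56
  G: (11/56) * 4 = 44/56
  B: (16/56) * 4 = 64/56
  A: (9/56) * 5 = 45/56
Sum = (40 + 44 + 64 + 45)/56 = 193/56

L = 193/56 = 3.4464 bits/symbol


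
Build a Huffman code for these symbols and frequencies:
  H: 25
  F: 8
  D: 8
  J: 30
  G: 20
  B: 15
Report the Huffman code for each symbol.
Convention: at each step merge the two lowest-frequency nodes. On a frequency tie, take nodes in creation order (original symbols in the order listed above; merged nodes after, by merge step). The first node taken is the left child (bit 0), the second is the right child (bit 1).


Huffman tree construction:
Step 1: Merge F(8) + D(8) = 16
Step 2: Merge B(15) + (F+D)(16) = 31
Step 3: Merge G(20) + H(25) = 45
Step 4: Merge J(30) + (B+(F+D))(31) = 61
Step 5: Merge (G+H)(45) + (J+(B+(F+D)))(61) = 106
Read each symbol's code off the tree from the root (left child = 0, right child = 1).

Codes:
  H: 01 (length 2)
  F: 1110 (length 4)
  D: 1111 (length 4)
  J: 10 (length 2)
  G: 00 (length 2)
  B: 110 (length 3)
Average code length: 259/106 = 2.4434 bits/symbol


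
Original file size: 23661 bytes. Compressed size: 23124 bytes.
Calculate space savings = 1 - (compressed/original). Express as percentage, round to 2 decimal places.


ratio = compressed/original = 23124/23661 = 0.977304
savings = 1 - ratio = 1 - 0.977304 = 0.022696
as a percentage: 0.022696 * 100 = 2.27%

Space savings = 1 - 23124/23661 = 2.27%


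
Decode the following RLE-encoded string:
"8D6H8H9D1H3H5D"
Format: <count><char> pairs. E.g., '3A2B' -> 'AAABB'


Expanding each <count><char> pair:
  8D -> 'DDDDDDDD'
  6H -> 'HHHHHH'
  8H -> 'HHHHHHHH'
  9D -> 'DDDDDDDDD'
  1H -> 'H'
  3H -> 'HHH'
  5D -> 'DDDDD'

Decoded = DDDDDDDDHHHHHHHHHHHHHHDDDDDDDDDHHHHDDDDD


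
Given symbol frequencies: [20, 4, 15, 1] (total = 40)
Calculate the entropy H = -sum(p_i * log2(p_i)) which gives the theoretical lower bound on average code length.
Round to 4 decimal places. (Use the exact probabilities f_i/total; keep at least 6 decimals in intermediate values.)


Per-symbol terms -p_i * log2(p_i) with p_i = f_i/40:
  p = 20/40 = 0.500000: log2(p) = -1.000000, -p*log2(p) = 0.500000
  p = 4/40 = 0.100000: log2(p) = -3.321928, -p*log2(p) = 0.332193
  p = 15/40 = 0.375000: log2(p) = -1.415037, -p*log2(p) = 0.530639
  p = 1/40 = 0.025000: log2(p) = -5.321928, -p*log2(p) = 0.133048
H = 0.500000 + 0.332193 + 0.530639 + 0.133048 = 1.495880

H = 1.4959 bits/symbol


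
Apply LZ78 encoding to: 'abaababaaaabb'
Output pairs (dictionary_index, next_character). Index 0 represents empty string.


LZ78 encoding steps:
Dictionary: {0: ''}
Step 1: w='' (idx 0), next='a' -> output (0, 'a'), add 'a' as idx 1
Step 2: w='' (idx 0), next='b' -> output (0, 'b'), add 'b' as idx 2
Step 3: w='a' (idx 1), next='a' -> output (1, 'a'), add 'aa' as idx 3
Step 4: w='b' (idx 2), next='a' -> output (2, 'a'), add 'ba' as idx 4
Step 5: w='ba' (idx 4), next='a' -> output (4, 'a'), add 'baa' as idx 5
Step 6: w='aa' (idx 3), next='b' -> output (3, 'b'), add 'aab' as idx 6
Step 7: w='b' (idx 2), end of input -> output (2, '')


Encoded: [(0, 'a'), (0, 'b'), (1, 'a'), (2, 'a'), (4, 'a'), (3, 'b'), (2, '')]


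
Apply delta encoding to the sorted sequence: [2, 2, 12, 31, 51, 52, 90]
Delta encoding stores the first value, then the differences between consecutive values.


First value: 2
Deltas:
  2 - 2 = 0
  12 - 2 = 10
  31 - 12 = 19
  51 - 31 = 20
  52 - 51 = 1
  90 - 52 = 38


Delta encoded: [2, 0, 10, 19, 20, 1, 38]


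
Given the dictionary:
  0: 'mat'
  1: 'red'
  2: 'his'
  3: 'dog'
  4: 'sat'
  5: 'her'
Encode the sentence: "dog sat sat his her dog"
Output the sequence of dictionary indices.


Look up each word in the dictionary:
  'dog' -> 3
  'sat' -> 4
  'sat' -> 4
  'his' -> 2
  'her' -> 5
  'dog' -> 3

Encoded: [3, 4, 4, 2, 5, 3]


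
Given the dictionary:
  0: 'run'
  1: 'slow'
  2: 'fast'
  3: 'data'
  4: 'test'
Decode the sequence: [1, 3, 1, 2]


Look up each index in the dictionary:
  1 -> 'slow'
  3 -> 'data'
  1 -> 'slow'
  2 -> 'fast'

Decoded: "slow data slow fast"


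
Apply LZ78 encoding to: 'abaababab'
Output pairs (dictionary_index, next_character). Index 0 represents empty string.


LZ78 encoding steps:
Dictionary: {0: ''}
Step 1: w='' (idx 0), next='a' -> output (0, 'a'), add 'a' as idx 1
Step 2: w='' (idx 0), next='b' -> output (0, 'b'), add 'b' as idx 2
Step 3: w='a' (idx 1), next='a' -> output (1, 'a'), add 'aa' as idx 3
Step 4: w='b' (idx 2), next='a' -> output (2, 'a'), add 'ba' as idx 4
Step 5: w='ba' (idx 4), next='b' -> output (4, 'b'), add 'bab' as idx 5


Encoded: [(0, 'a'), (0, 'b'), (1, 'a'), (2, 'a'), (4, 'b')]


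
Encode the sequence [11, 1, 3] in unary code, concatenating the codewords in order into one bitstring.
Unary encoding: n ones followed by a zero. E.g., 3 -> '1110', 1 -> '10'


Encode each number as n ones followed by a terminating 0:
  11 -> 111111111110 (12 bits)
  1 -> 10 (2 bits)
  3 -> 1110 (4 bits)
Total length = 12 + 2 + 4 = 18 bits.

Unary([11, 1, 3]) = 111111111110101110 (18 bits)


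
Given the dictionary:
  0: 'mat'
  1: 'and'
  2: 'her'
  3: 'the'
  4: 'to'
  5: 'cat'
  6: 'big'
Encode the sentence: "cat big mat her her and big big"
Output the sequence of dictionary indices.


Look up each word in the dictionary:
  'cat' -> 5
  'big' -> 6
  'mat' -> 0
  'her' -> 2
  'her' -> 2
  'and' -> 1
  'big' -> 6
  'big' -> 6

Encoded: [5, 6, 0, 2, 2, 1, 6, 6]


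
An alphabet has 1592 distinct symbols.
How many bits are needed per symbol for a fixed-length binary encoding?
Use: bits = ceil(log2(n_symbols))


log2(1592) = 10.6366
Bracket: 2^10 = 1024 < 1592 <= 2^11 = 2048
So ceil(log2(1592)) = 11

bits = ceil(log2(1592)) = ceil(10.6366) = 11 bits


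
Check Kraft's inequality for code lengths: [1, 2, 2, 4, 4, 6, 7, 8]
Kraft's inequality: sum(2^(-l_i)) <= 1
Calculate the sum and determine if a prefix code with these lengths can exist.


Sum = 2^(-1) + 2^(-2) + 2^(-2) + 2^(-4) + 2^(-4) + 2^(-6) + 2^(-7) + 2^(-8)
    = 0.5 + 0.25 + 0.25 + 0.0625 + 0.0625 + 0.015625 + 0.0078125 + 0.00390625
    = 295/256 = 1.15234375
Since 1.15234375 > 1, Kraft's inequality is NOT satisfied.
A prefix code with these lengths CANNOT exist.

Kraft sum = 1.15234375. Not satisfied.


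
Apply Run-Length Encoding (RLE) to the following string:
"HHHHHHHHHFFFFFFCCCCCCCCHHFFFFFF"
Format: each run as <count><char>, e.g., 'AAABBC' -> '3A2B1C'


Scanning runs left to right:
  i=0: run of 'H' x 9 -> '9H'
  i=9: run of 'F' x 6 -> '6F'
  i=15: run of 'C' x 8 -> '8C'
  i=23: run of 'H' x 2 -> '2H'
  i=25: run of 'F' x 6 -> '6F'

RLE = 9H6F8C2H6F


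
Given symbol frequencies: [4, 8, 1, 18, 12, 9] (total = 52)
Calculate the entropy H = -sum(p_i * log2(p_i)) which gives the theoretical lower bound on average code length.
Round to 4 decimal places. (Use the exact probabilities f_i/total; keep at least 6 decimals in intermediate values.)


Per-symbol terms -p_i * log2(p_i) with p_i = f_i/52:
  p = 4/52 = 0.076923: log2(p) = -3.700440, -p*log2(p) = 0.284649
  p = 8/52 = 0.153846: log2(p) = -2.700440, -p*log2(p) = 0.415452
  p = 1/52 = 0.019231: log2(p) = -5.700440, -p*log2(p) = 0.109624
  p = 18/52 = 0.346154: log2(p) = -1.530515, -p*log2(p) = 0.529794
  p = 12/52 = 0.230769: log2(p) = -2.115477, -p*log2(p) = 0.488187
  p = 9/52 = 0.173077: log2(p) = -2.530515, -p*log2(p) = 0.437974
H = 0.284649 + 0.415452 + 0.109624 + 0.529794 + 0.488187 + 0.437974 = 2.265680

H = 2.2657 bits/symbol


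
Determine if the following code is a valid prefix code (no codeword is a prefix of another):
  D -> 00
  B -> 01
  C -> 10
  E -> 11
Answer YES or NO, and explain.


Checking each pair (does one codeword prefix another?):
  D='00' vs B='01': no prefix
  D='00' vs C='10': no prefix
  D='00' vs E='11': no prefix
  B='01' vs D='00': no prefix
  B='01' vs C='10': no prefix
  B='01' vs E='11': no prefix
  C='10' vs D='00': no prefix
  C='10' vs B='01': no prefix
  C='10' vs E='11': no prefix
  E='11' vs D='00': no prefix
  E='11' vs B='01': no prefix
  E='11' vs C='10': no prefix
No violation found over all pairs.

YES -- this is a valid prefix code. No codeword is a prefix of any other codeword.


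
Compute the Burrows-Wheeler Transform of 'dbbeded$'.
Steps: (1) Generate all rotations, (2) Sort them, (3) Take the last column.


Rotations (sorted):
  0: $dbbeded -> last char: d
  1: bbeded$d -> last char: d
  2: beded$db -> last char: b
  3: d$dbbede -> last char: e
  4: dbbeded$ -> last char: $
  5: ded$dbbe -> last char: e
  6: ed$dbbed -> last char: d
  7: eded$dbb -> last char: b


BWT = ddbe$edb


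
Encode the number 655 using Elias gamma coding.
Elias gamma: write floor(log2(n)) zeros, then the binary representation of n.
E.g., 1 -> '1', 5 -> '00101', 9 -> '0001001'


num_bits = floor(log2(655)) + 1 = 10
leading_zeros = num_bits - 1 = 9
binary(655) = 1010001111

Elias gamma(655) = '000000000' + '1010001111' = 0000000001010001111 (19 bits)


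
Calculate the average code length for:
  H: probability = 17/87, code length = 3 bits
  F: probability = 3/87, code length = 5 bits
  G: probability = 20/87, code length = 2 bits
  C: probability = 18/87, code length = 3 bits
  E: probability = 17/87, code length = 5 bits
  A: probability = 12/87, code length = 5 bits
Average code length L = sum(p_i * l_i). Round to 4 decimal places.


Weighted contributions p_i * l_i:
  H: (17/87) * 3 = 51/87
  F: (3/87) * 5 = 15/87
  G: (20/87) * 2 = 40/87
  C: (18/87) * 3 = 54/87
  E: (17/87) * 5 = 85/87
  A: (12/87) * 5 = 60/87
Sum = (51 + 15 + 40 + 54 + 85 + 60)/87 = 305/87

L = 305/87 = 3.5057 bits/symbol


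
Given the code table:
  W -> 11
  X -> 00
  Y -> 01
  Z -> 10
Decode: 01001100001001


Decoding:
01 -> Y
00 -> X
11 -> W
00 -> X
00 -> X
10 -> Z
01 -> Y


Result: YXWXXZY


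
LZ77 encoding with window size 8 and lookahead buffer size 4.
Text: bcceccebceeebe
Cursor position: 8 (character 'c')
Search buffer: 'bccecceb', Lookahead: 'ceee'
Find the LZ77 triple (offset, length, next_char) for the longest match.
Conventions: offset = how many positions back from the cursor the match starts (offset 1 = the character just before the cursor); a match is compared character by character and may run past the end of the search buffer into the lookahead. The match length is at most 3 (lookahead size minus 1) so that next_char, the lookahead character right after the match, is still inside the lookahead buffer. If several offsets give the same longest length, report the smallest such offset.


Try each offset into the search buffer:
  offset=1 (pos 7, char 'b'): match length 0
  offset=2 (pos 6, char 'e'): match length 0
  offset=3 (pos 5, char 'c'): match length 2
  offset=4 (pos 4, char 'c'): match length 1
  offset=5 (pos 3, char 'e'): match length 0
  offset=6 (pos 2, char 'c'): match length 2
  offset=7 (pos 1, char 'c'): match length 1
  offset=8 (pos 0, char 'b'): match length 0
Longest match has length 2, found at offsets 3, 6; take the smallest, offset 3.
next_char = character at position 8 + 2 = 10 -> 'e'

Best match: offset=3, length=2 (matching 'ce' starting at position 5)
LZ77 triple: (3, 2, 'e')


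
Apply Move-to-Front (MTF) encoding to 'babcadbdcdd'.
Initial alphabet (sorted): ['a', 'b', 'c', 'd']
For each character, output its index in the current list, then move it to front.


MTF encoding:
'b': index 1 in ['a', 'b', 'c', 'd'] -> ['b', 'a', 'c', 'd']
'a': index 1 in ['b', 'a', 'c', 'd'] -> ['a', 'b', 'c', 'd']
'b': index 1 in ['a', 'b', 'c', 'd'] -> ['b', 'a', 'c', 'd']
'c': index 2 in ['b', 'a', 'c', 'd'] -> ['c', 'b', 'a', 'd']
'a': index 2 in ['c', 'b', 'a', 'd'] -> ['a', 'c', 'b', 'd']
'd': index 3 in ['a', 'c', 'b', 'd'] -> ['d', 'a', 'c', 'b']
'b': index 3 in ['d', 'a', 'c', 'b'] -> ['b', 'd', 'a', 'c']
'd': index 1 in ['b', 'd', 'a', 'c'] -> ['d', 'b', 'a', 'c']
'c': index 3 in ['d', 'b', 'a', 'c'] -> ['c', 'd', 'b', 'a']
'd': index 1 in ['c', 'd', 'b', 'a'] -> ['d', 'c', 'b', 'a']
'd': index 0 in ['d', 'c', 'b', 'a'] -> ['d', 'c', 'b', 'a']


Output: [1, 1, 1, 2, 2, 3, 3, 1, 3, 1, 0]


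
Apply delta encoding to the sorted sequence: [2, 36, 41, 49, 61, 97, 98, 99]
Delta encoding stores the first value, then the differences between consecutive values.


First value: 2
Deltas:
  36 - 2 = 34
  41 - 36 = 5
  49 - 41 = 8
  61 - 49 = 12
  97 - 61 = 36
  98 - 97 = 1
  99 - 98 = 1


Delta encoded: [2, 34, 5, 8, 12, 36, 1, 1]


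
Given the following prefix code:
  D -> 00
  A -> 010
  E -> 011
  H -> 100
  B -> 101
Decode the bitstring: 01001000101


Decoding step by step:
Bits 010 -> A
Bits 010 -> A
Bits 00 -> D
Bits 101 -> B


Decoded message: AADB


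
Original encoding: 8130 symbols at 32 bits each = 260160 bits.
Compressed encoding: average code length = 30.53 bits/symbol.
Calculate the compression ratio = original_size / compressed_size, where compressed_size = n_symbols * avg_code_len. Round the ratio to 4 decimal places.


original_size = n_symbols * orig_bits = 8130 * 32 = 260160 bits
compressed_size = n_symbols * avg_code_len = 8130 * 30.53 = 248208.9 bits
ratio = original_size / compressed_size = 260160 / 248208.9 = 1.0481

Compression ratio = 1.0481


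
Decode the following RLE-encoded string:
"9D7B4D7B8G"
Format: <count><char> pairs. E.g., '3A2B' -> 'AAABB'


Expanding each <count><char> pair:
  9D -> 'DDDDDDDDD'
  7B -> 'BBBBBBB'
  4D -> 'DDDD'
  7B -> 'BBBBBBB'
  8G -> 'GGGGGGGG'

Decoded = DDDDDDDDDBBBBBBBDDDDBBBBBBBGGGGGGGG


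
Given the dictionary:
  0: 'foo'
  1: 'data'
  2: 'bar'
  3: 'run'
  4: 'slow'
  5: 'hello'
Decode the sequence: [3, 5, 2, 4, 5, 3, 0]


Look up each index in the dictionary:
  3 -> 'run'
  5 -> 'hello'
  2 -> 'bar'
  4 -> 'slow'
  5 -> 'hello'
  3 -> 'run'
  0 -> 'foo'

Decoded: "run hello bar slow hello run foo"


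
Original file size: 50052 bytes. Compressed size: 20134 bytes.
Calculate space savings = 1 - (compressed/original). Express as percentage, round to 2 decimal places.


ratio = compressed/original = 20134/50052 = 0.402262
savings = 1 - ratio = 1 - 0.402262 = 0.597738
as a percentage: 0.597738 * 100 = 59.77%

Space savings = 1 - 20134/50052 = 59.77%


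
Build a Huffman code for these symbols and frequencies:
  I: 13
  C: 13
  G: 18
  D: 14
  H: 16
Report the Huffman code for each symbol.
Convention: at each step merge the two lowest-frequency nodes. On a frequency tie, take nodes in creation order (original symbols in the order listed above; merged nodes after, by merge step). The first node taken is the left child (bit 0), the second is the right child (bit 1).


Huffman tree construction:
Step 1: Merge I(13) + C(13) = 26
Step 2: Merge D(14) + H(16) = 30
Step 3: Merge G(18) + (I+C)(26) = 44
Step 4: Merge (D+H)(30) + (G+(I+C))(44) = 74
Read each symbol's code off the tree from the root (left child = 0, right child = 1).

Codes:
  I: 110 (length 3)
  C: 111 (length 3)
  G: 10 (length 2)
  D: 00 (length 2)
  H: 01 (length 2)
Average code length: 174/74 = 2.3514 bits/symbol
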